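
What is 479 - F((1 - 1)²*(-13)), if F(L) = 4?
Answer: 475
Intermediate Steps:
479 - F((1 - 1)²*(-13)) = 479 - 1*4 = 479 - 4 = 475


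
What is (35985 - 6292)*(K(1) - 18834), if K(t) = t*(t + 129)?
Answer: -555377872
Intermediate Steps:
K(t) = t*(129 + t)
(35985 - 6292)*(K(1) - 18834) = (35985 - 6292)*(1*(129 + 1) - 18834) = 29693*(1*130 - 18834) = 29693*(130 - 18834) = 29693*(-18704) = -555377872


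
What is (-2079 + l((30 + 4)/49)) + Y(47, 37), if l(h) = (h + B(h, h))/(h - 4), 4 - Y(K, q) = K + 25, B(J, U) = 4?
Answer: -174022/81 ≈ -2148.4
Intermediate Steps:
Y(K, q) = -21 - K (Y(K, q) = 4 - (K + 25) = 4 - (25 + K) = 4 + (-25 - K) = -21 - K)
l(h) = (4 + h)/(-4 + h) (l(h) = (h + 4)/(h - 4) = (4 + h)/(-4 + h))
(-2079 + l((30 + 4)/49)) + Y(47, 37) = (-2079 + (4 + (30 + 4)/49)/(-4 + (30 + 4)/49)) + (-21 - 1*47) = (-2079 + (4 + 34*(1/49))/(-4 + 34*(1/49))) + (-21 - 47) = (-2079 + (4 + 34/49)/(-4 + 34/49)) - 68 = (-2079 + (230/49)/(-162/49)) - 68 = (-2079 - 49/162*230/49) - 68 = (-2079 - 115/81) - 68 = -168514/81 - 68 = -174022/81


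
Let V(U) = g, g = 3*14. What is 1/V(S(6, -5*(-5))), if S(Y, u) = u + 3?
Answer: 1/42 ≈ 0.023810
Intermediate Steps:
g = 42
S(Y, u) = 3 + u
V(U) = 42
1/V(S(6, -5*(-5))) = 1/42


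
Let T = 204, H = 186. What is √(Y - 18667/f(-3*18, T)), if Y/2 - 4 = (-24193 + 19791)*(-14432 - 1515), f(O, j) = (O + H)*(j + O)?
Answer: √505430622206/60 ≈ 11849.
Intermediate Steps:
f(O, j) = (186 + O)*(O + j) (f(O, j) = (O + 186)*(j + O) = (186 + O)*(O + j))
Y = 140397396 (Y = 8 + 2*((-24193 + 19791)*(-14432 - 1515)) = 8 + 2*(-4402*(-15947)) = 8 + 2*70198694 = 8 + 140397388 = 140397396)
√(Y - 18667/f(-3*18, T)) = √(140397396 - 18667/((-3*18)² + 186*(-3*18) + 186*204 - 3*18*204)) = √(140397396 - 18667/((-54)² + 186*(-54) + 37944 - 54*204)) = √(140397396 - 18667/(2916 - 10044 + 37944 - 11016)) = √(140397396 - 18667/19800) = √(140397396 - 18667*1/19800) = √(140397396 - 1697/1800) = √(252715311103/1800) = √505430622206/60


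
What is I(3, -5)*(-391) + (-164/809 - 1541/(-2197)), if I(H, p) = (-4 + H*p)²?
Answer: -250877089962/1777373 ≈ -1.4115e+5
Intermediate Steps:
I(3, -5)*(-391) + (-164/809 - 1541/(-2197)) = (-4 + 3*(-5))²*(-391) + (-164/809 - 1541/(-2197)) = (-4 - 15)²*(-391) + (-164*1/809 - 1541*(-1/2197)) = (-19)²*(-391) + (-164/809 + 1541/2197) = 361*(-391) + 886361/1777373 = -141151 + 886361/1777373 = -250877089962/1777373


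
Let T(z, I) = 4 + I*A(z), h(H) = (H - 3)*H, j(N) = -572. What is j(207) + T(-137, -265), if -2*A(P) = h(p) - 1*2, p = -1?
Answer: -303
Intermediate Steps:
h(H) = H*(-3 + H) (h(H) = (-3 + H)*H = H*(-3 + H))
A(P) = -1 (A(P) = -(-(-3 - 1) - 1*2)/2 = -(-1*(-4) - 2)/2 = -(4 - 2)/2 = -1/2*2 = -1)
T(z, I) = 4 - I (T(z, I) = 4 + I*(-1) = 4 - I)
j(207) + T(-137, -265) = -572 + (4 - 1*(-265)) = -572 + (4 + 265) = -572 + 269 = -303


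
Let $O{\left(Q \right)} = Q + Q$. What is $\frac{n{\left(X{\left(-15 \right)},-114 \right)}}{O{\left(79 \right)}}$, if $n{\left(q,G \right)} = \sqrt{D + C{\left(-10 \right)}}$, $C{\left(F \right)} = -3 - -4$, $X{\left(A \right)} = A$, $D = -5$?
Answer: $\frac{i}{79} \approx 0.012658 i$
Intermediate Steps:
$C{\left(F \right)} = 1$ ($C{\left(F \right)} = -3 + 4 = 1$)
$n{\left(q,G \right)} = 2 i$ ($n{\left(q,G \right)} = \sqrt{-5 + 1} = \sqrt{-4} = 2 i$)
$O{\left(Q \right)} = 2 Q$
$\frac{n{\left(X{\left(-15 \right)},-114 \right)}}{O{\left(79 \right)}} = \frac{2 i}{2 \cdot 79} = \frac{2 i}{158} = 2 i \frac{1}{158} = \frac{i}{79}$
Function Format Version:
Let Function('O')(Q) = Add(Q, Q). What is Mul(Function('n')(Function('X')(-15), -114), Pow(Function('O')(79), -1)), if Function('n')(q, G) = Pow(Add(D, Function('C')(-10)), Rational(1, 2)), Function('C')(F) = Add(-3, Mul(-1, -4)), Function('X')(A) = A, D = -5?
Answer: Mul(Rational(1, 79), I) ≈ Mul(0.012658, I)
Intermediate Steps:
Function('C')(F) = 1 (Function('C')(F) = Add(-3, 4) = 1)
Function('n')(q, G) = Mul(2, I) (Function('n')(q, G) = Pow(Add(-5, 1), Rational(1, 2)) = Pow(-4, Rational(1, 2)) = Mul(2, I))
Function('O')(Q) = Mul(2, Q)
Mul(Function('n')(Function('X')(-15), -114), Pow(Function('O')(79), -1)) = Mul(Mul(2, I), Pow(Mul(2, 79), -1)) = Mul(Mul(2, I), Pow(158, -1)) = Mul(Mul(2, I), Rational(1, 158)) = Mul(Rational(1, 79), I)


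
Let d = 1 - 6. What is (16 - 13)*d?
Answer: -15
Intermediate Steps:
d = -5
(16 - 13)*d = (16 - 13)*(-5) = 3*(-5) = -15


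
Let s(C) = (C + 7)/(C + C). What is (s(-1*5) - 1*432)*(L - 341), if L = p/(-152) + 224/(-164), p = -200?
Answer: 574130158/3895 ≈ 1.4740e+5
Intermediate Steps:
s(C) = (7 + C)/(2*C) (s(C) = (7 + C)/((2*C)) = (7 + C)*(1/(2*C)) = (7 + C)/(2*C))
L = -39/779 (L = -200/(-152) + 224/(-164) = -200*(-1/152) + 224*(-1/164) = 25/19 - 56/41 = -39/779 ≈ -0.050064)
(s(-1*5) - 1*432)*(L - 341) = ((7 - 1*5)/(2*((-1*5))) - 1*432)*(-39/779 - 341) = ((½)*(7 - 5)/(-5) - 432)*(-265678/779) = ((½)*(-⅕)*2 - 432)*(-265678/779) = (-⅕ - 432)*(-265678/779) = -2161/5*(-265678/779) = 574130158/3895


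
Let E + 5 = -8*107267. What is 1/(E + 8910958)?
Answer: 1/8052817 ≈ 1.2418e-7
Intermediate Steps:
E = -858141 (E = -5 - 8*107267 = -5 - 858136 = -858141)
1/(E + 8910958) = 1/(-858141 + 8910958) = 1/8052817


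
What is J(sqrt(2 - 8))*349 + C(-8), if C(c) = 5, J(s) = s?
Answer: 5 + 349*I*sqrt(6) ≈ 5.0 + 854.87*I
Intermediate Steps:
J(sqrt(2 - 8))*349 + C(-8) = sqrt(2 - 8)*349 + 5 = sqrt(-6)*349 + 5 = (I*sqrt(6))*349 + 5 = 349*I*sqrt(6) + 5 = 5 + 349*I*sqrt(6)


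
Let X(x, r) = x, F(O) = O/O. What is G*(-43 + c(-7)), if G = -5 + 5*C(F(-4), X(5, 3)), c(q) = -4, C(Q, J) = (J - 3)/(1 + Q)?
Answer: 0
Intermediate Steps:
F(O) = 1
C(Q, J) = (-3 + J)/(1 + Q)
G = 0 (G = -5 + 5*((-3 + 5)/(1 + 1)) = -5 + 5*(2/2) = -5 + 5*((1/2)*2) = -5 + 5*1 = -5 + 5 = 0)
G*(-43 + c(-7)) = 0*(-43 - 4) = 0*(-47) = 0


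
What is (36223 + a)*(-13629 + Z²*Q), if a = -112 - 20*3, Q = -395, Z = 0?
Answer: -491339079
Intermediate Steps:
a = -172 (a = -112 - 5*12 = -112 - 60 = -172)
(36223 + a)*(-13629 + Z²*Q) = (36223 - 172)*(-13629 + 0²*(-395)) = 36051*(-13629 + 0*(-395)) = 36051*(-13629 + 0) = 36051*(-13629) = -491339079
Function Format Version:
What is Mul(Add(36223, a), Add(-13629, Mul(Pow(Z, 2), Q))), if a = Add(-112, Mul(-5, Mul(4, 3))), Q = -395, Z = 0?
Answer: -491339079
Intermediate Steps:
a = -172 (a = Add(-112, Mul(-5, 12)) = Add(-112, -60) = -172)
Mul(Add(36223, a), Add(-13629, Mul(Pow(Z, 2), Q))) = Mul(Add(36223, -172), Add(-13629, Mul(Pow(0, 2), -395))) = Mul(36051, Add(-13629, Mul(0, -395))) = Mul(36051, Add(-13629, 0)) = Mul(36051, -13629) = -491339079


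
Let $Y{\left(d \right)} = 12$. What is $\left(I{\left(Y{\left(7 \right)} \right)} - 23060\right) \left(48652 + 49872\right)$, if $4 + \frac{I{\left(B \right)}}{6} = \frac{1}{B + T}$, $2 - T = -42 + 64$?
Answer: $-2274401909$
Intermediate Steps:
$T = -20$ ($T = 2 - \left(-42 + 64\right) = 2 - 22 = -20$)
$I{\left(B \right)} = -24 + \frac{6}{-20 + B}$ ($I{\left(B \right)} = -24 + \frac{6}{B - 20} = -24 + \frac{6}{-20 + B}$)
$\left(I{\left(Y{\left(7 \right)} \right)} - 23060\right) \left(48652 + 49872\right) = \left(\frac{6 \left(81 - 48\right)}{-20 + 12} - 23060\right) \left(48652 + 49872\right) = \left(\frac{6 \left(81 - 48\right)}{-8} - 23060\right) 98524 = \left(6 \left(- \frac{1}{8}\right) 33 - 23060\right) 98524 = \left(- \frac{99}{4} - 23060\right) 98524 = \left(- \frac{92339}{4}\right) 98524 = -2274401909$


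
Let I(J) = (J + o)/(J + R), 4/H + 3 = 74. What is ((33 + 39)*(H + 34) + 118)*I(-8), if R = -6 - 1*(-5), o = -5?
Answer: 2372162/639 ≈ 3712.3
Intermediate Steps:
H = 4/71 (H = 4/(-3 + 74) = 4/71 ≈ 0.056338)
R = -1 (R = -6 + 5 = -1)
I(J) = (-5 + J)/(-1 + J) (I(J) = (J - 5)/(J - 1) = (-5 + J)/(-1 + J))
((33 + 39)*(H + 34) + 118)*I(-8) = ((33 + 39)*(4/71 + 34) + 118)*((-5 - 8)/(-1 - 8)) = (72*(2418/71) + 118)*(-13/(-9)) = (174096/71 + 118)*(-⅑*(-13)) = (182474/71)*(13/9) = 2372162/639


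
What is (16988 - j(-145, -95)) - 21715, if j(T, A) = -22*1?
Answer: -4705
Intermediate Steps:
j(T, A) = -22
(16988 - j(-145, -95)) - 21715 = (16988 - 1*(-22)) - 21715 = (16988 + 22) - 21715 = 17010 - 21715 = -4705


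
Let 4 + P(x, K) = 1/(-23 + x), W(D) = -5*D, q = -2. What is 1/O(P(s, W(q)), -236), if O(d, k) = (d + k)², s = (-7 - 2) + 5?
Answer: 729/42003361 ≈ 1.7356e-5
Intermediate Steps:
s = -4 (s = -9 + 5 = -4)
P(x, K) = -4 + 1/(-23 + x)
1/O(P(s, W(q)), -236) = 1/(((93 - 4*(-4))/(-23 - 4) - 236)²) = 1/(((93 + 16)/(-27) - 236)²) = 1/((-1/27*109 - 236)²) = 1/((-109/27 - 236)²) = 1/((-6481/27)²) = 1/(42003361/729) = 729/42003361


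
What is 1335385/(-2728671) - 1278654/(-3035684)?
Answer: -282390394753/4141691447982 ≈ -0.068182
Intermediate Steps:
1335385/(-2728671) - 1278654/(-3035684) = 1335385*(-1/2728671) - 1278654*(-1/3035684) = -1335385/2728671 + 639327/1517842 = -282390394753/4141691447982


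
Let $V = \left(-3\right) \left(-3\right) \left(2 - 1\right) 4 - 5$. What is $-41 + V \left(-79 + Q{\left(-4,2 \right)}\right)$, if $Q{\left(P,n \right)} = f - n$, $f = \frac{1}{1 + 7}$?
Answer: $- \frac{20385}{8} \approx -2548.1$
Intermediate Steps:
$f = \frac{1}{8} \approx 0.125$
$Q{\left(P,n \right)} = \frac{1}{8} - n$
$V = 31$ ($V = 9 \left(2 - 1\right) 4 - 5 = 9 \cdot 1 \cdot 4 - 5 = 9 \cdot 4 - 5 = 36 - 5 = 31$)
$-41 + V \left(-79 + Q{\left(-4,2 \right)}\right) = -41 + 31 \left(-79 + \left(\frac{1}{8} - 2\right)\right) = -41 + 31 \left(-79 - \frac{15}{8}\right) = -41 + 31 \left(- \frac{647}{8}\right) = -41 - \frac{20057}{8} = - \frac{20385}{8}$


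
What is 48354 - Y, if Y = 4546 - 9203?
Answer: 53011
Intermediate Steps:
Y = -4657
48354 - Y = 48354 - 1*(-4657) = 48354 + 4657 = 53011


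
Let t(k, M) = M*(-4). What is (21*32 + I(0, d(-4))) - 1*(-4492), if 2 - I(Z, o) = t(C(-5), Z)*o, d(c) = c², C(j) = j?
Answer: 5166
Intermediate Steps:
t(k, M) = -4*M
I(Z, o) = 2 + 4*Z*o (I(Z, o) = 2 - (-4*Z)*o = 2 - (-4)*Z*o = 2 + 4*Z*o)
(21*32 + I(0, d(-4))) - 1*(-4492) = (21*32 + (2 + 4*0*(-4)²)) - 1*(-4492) = (672 + (2 + 4*0*16)) + 4492 = (672 + (2 + 0)) + 4492 = (672 + 2) + 4492 = 674 + 4492 = 5166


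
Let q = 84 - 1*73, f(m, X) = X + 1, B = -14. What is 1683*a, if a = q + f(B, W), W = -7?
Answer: 8415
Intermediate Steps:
f(m, X) = 1 + X
q = 11 (q = 84 - 73 = 11)
a = 5 (a = 11 + (1 - 7) = 11 - 6 = 5)
1683*a = 1683*5 = 8415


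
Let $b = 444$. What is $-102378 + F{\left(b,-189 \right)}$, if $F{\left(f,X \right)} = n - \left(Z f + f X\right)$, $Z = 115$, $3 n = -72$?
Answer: $-69546$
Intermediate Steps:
$n = -24$ ($n = \frac{1}{3} \left(-72\right) = -24$)
$F{\left(f,X \right)} = -24 - 115 f - X f$ ($F{\left(f,X \right)} = -24 - \left(115 f + f X\right) = -24 - \left(115 f + X f\right) = -24 - 115 f - X f$)
$-102378 + F{\left(b,-189 \right)} = -102378 - \left(51084 - 83916\right) = -102378 - -32832 = -102378 + 32832 = -69546$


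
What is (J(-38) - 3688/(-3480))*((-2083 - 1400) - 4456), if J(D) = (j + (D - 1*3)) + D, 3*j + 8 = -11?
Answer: 291035801/435 ≈ 6.6905e+5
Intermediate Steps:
j = -19/3 (j = -8/3 + (1/3)*(-11) = -8/3 - 11/3 = -19/3 ≈ -6.3333)
J(D) = -28/3 + 2*D (J(D) = (-19/3 + (D - 1*3)) + D = (-19/3 + (D - 3)) + D = (-19/3 + (-3 + D)) + D = (-28/3 + D) + D = -28/3 + 2*D)
(J(-38) - 3688/(-3480))*((-2083 - 1400) - 4456) = ((-28/3 + 2*(-38)) - 3688/(-3480))*((-2083 - 1400) - 4456) = ((-28/3 - 76) - 3688*(-1/3480))*(-3483 - 4456) = (-256/3 + 461/435)*(-7939) = -36659/435*(-7939) = 291035801/435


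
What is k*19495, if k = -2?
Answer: -38990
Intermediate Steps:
k*19495 = -2*19495 = -38990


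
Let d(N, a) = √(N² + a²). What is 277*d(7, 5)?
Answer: 277*√74 ≈ 2382.8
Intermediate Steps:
277*d(7, 5) = 277*√(7² + 5²) = 277*√(49 + 25) = 277*√74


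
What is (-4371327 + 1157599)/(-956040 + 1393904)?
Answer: -57388/7819 ≈ -7.3396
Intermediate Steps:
(-4371327 + 1157599)/(-956040 + 1393904) = -3213728/437864 = -3213728*1/437864 = -57388/7819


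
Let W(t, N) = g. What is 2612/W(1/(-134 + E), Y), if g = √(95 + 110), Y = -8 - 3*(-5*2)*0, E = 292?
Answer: 2612*√205/205 ≈ 182.43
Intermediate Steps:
Y = -8 (Y = -8 - (-30)*0 = -8 - 3*0 = -8 + 0 = -8)
g = √205 ≈ 14.318
W(t, N) = √205
2612/W(1/(-134 + E), Y) = 2612/(√205) = 2612*(√205/205) = 2612*√205/205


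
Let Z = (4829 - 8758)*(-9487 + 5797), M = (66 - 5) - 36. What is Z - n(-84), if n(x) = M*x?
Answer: 14500110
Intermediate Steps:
M = 25 (M = 61 - 36 = 25)
Z = 14498010 (Z = -3929*(-3690) = 14498010)
n(x) = 25*x
Z - n(-84) = 14498010 - 25*(-84) = 14498010 - 1*(-2100) = 14498010 + 2100 = 14500110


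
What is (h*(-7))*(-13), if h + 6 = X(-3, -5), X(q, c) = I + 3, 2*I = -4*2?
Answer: -637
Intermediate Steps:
I = -4 (I = (-4*2)/2 = (½)*(-8) = -4)
X(q, c) = -1 (X(q, c) = -4 + 3 = -1)
h = -7 (h = -6 - 1 = -7)
(h*(-7))*(-13) = -7*(-7)*(-13) = 49*(-13) = -637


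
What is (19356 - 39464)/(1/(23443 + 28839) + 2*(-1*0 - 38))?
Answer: 95571496/361221 ≈ 264.58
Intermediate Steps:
(19356 - 39464)/(1/(23443 + 28839) + 2*(-1*0 - 38)) = -20108/(1/52282 + 2*(0 - 38)) = -20108/(1/52282 + 2*(-38)) = -20108/(1/52282 - 76) = -20108/(-3973431/52282) = -20108*(-52282/3973431) = 95571496/361221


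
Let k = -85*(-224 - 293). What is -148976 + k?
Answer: -105031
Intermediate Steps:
k = 43945 (k = -85*(-517) = 43945)
-148976 + k = -148976 + 43945 = -105031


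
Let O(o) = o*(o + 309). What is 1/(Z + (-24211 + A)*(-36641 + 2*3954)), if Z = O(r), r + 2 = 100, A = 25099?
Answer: -1/25475018 ≈ -3.9254e-8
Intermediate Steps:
r = 98 (r = -2 + 100 = 98)
O(o) = o*(309 + o)
Z = 39886 (Z = 98*(309 + 98) = 98*407 = 39886)
1/(Z + (-24211 + A)*(-36641 + 2*3954)) = 1/(39886 + (-24211 + 25099)*(-36641 + 2*3954)) = 1/(39886 + 888*(-36641 + 7908)) = 1/(39886 + 888*(-28733)) = 1/(39886 - 25514904) = 1/(-25475018) = -1/25475018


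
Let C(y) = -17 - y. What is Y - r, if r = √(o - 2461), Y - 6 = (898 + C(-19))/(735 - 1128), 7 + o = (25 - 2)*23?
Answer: 486/131 - I*√1939 ≈ 3.7099 - 44.034*I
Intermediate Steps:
o = 522 (o = -7 + (25 - 2)*23 = -7 + 23*23 = -7 + 529 = 522)
Y = 486/131 (Y = 6 + (898 + (-17 - 1*(-19)))/(735 - 1128) = 6 + (898 + (-17 + 19))/(-393) = 6 + (898 + 2)*(-1/393) = 6 + 900*(-1/393) = 6 - 300/131 = 486/131 ≈ 3.7099)
r = I*√1939 (r = √(522 - 2461) = √(-1939) = I*√1939 ≈ 44.034*I)
Y - r = 486/131 - I*√1939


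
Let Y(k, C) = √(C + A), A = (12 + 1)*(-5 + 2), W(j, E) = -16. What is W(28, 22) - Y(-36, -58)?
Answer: -16 - I*√97 ≈ -16.0 - 9.8489*I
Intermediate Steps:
A = -39 (A = 13*(-3) = -39)
Y(k, C) = √(-39 + C) (Y(k, C) = √(C - 39) = √(-39 + C))
W(28, 22) - Y(-36, -58) = -16 - √(-39 - 58) = -16 - √(-97) = -16 - I*√97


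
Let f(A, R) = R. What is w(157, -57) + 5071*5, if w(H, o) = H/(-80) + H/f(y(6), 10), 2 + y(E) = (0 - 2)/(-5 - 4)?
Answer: 2029499/80 ≈ 25369.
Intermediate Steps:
y(E) = -16/9 (y(E) = -2 + (0 - 2)/(-5 - 4) = -2 - 2/(-9) = -2 - 2*(-⅑) = -2 + 2/9 = -16/9)
w(H, o) = 7*H/80 (w(H, o) = H/(-80) + H/10 = H*(-1/80) + H*(⅒) = -H/80 + H/10 = 7*H/80)
w(157, -57) + 5071*5 = (7/80)*157 + 5071*5 = 1099/80 + 25355 = 2029499/80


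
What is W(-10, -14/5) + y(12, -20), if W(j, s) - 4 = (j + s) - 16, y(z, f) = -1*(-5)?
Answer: -99/5 ≈ -19.800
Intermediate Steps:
y(z, f) = 5
W(j, s) = -12 + j + s (W(j, s) = 4 + ((j + s) - 16) = 4 + (-16 + j + s) = -12 + j + s)
W(-10, -14/5) + y(12, -20) = (-12 - 10 - 14/5) + 5 = -124/5 + 5 = -99/5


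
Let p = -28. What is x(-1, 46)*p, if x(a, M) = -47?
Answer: 1316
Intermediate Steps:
x(-1, 46)*p = -47*(-28) = 1316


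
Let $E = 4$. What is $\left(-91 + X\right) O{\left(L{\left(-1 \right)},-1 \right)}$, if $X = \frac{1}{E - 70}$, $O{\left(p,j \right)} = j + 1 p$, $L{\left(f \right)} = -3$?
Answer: $\frac{12014}{33} \approx 364.06$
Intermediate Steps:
$O{\left(p,j \right)} = j + p$
$X = - \frac{1}{66}$ ($X = \frac{1}{4 - 70} = \frac{1}{-66} = - \frac{1}{66} \approx -0.015152$)
$\left(-91 + X\right) O{\left(L{\left(-1 \right)},-1 \right)} = \left(-91 - \frac{1}{66}\right) \left(-1 - 3\right) = \left(- \frac{6007}{66}\right) \left(-4\right) = \frac{12014}{33}$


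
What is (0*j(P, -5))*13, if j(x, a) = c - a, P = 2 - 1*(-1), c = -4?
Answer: 0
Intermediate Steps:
P = 3 (P = 2 + 1 = 3)
j(x, a) = -4 - a
(0*j(P, -5))*13 = (0*(-4 - 1*(-5)))*13 = (0*(-4 + 5))*13 = (0*1)*13 = 0*13 = 0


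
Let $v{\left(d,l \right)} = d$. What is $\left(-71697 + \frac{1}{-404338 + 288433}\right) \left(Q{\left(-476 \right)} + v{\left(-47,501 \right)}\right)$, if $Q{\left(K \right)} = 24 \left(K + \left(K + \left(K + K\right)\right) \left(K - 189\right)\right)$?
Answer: $- \frac{189297817870975474}{115905} \approx -1.6332 \cdot 10^{12}$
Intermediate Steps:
$Q{\left(K \right)} = 24 K + 72 K \left(-189 + K\right)$ ($Q{\left(K \right)} = 24 \left(K + \left(K + 2 K\right) \left(-189 + K\right)\right) = 24 \left(K + 3 K \left(-189 + K\right)\right) = 24 K + 72 K \left(-189 + K\right)$)
$\left(-71697 + \frac{1}{-404338 + 288433}\right) \left(Q{\left(-476 \right)} + v{\left(-47,501 \right)}\right) = \left(-71697 + \frac{1}{-404338 + 288433}\right) \left(24 \left(-476\right) \left(-566 + 3 \left(-476\right)\right) - 47\right) = \left(-71697 + \frac{1}{-115905}\right) \left(24 \left(-476\right) \left(-566 - 1428\right) - 47\right) = \left(-71697 - \frac{1}{115905}\right) \left(24 \left(-476\right) \left(-1994\right) - 47\right) = - \frac{8310040786 \left(22779456 - 47\right)}{115905} = \left(- \frac{8310040786}{115905}\right) 22779409 = - \frac{189297817870975474}{115905}$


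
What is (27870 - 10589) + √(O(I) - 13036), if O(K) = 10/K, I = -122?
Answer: 17281 + I*√48507261/61 ≈ 17281.0 + 114.18*I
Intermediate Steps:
(27870 - 10589) + √(O(I) - 13036) = (27870 - 10589) + √(10/(-122) - 13036) = 17281 + √(10*(-1/122) - 13036) = 17281 + √(-5/61 - 13036) = 17281 + √(-795201/61) = 17281 + I*√48507261/61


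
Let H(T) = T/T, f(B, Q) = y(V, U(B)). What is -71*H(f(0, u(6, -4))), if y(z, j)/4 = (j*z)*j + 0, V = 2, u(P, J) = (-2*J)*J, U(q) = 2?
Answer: -71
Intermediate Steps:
u(P, J) = -2*J²
y(z, j) = 4*z*j² (y(z, j) = 4*((j*z)*j + 0) = 4*(z*j² + 0) = 4*(z*j²) = 4*z*j²)
f(B, Q) = 32 (f(B, Q) = 4*2*2² = 4*2*4 = 32)
H(T) = 1
-71*H(f(0, u(6, -4))) = -71*1 = -71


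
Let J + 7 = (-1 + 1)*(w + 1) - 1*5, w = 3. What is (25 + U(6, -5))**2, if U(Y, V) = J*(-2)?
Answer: 2401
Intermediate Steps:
J = -12 (J = -7 + ((-1 + 1)*(3 + 1) - 1*5) = -7 + (0*4 - 5) = -7 + (0 - 5) = -7 - 5 = -12)
U(Y, V) = 24 (U(Y, V) = -12*(-2) = 24)
(25 + U(6, -5))**2 = (25 + 24)**2 = 49**2 = 2401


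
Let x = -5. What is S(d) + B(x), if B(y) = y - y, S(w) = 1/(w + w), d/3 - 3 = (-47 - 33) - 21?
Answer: -1/588 ≈ -0.0017007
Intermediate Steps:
d = -294 (d = 9 + 3*((-47 - 33) - 21) = 9 + 3*(-80 - 21) = 9 + 3*(-101) = 9 - 303 = -294)
S(w) = 1/(2*w)
B(y) = 0
S(d) + B(x) = (½)/(-294) + 0 = (½)*(-1/294) + 0 = -1/588 + 0 = -1/588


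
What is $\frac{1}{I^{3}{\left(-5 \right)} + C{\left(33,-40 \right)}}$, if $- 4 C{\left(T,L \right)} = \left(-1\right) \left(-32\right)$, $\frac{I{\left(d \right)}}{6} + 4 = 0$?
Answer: $- \frac{1}{13832} \approx -7.2296 \cdot 10^{-5}$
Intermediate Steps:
$I{\left(d \right)} = -24$ ($I{\left(d \right)} = -24 + 6 \cdot 0 = -24 + 0 = -24$)
$C{\left(T,L \right)} = -8$ ($C{\left(T,L \right)} = - \frac{\left(-1\right) \left(-32\right)}{4} = \left(- \frac{1}{4}\right) 32 = -8$)
$\frac{1}{I^{3}{\left(-5 \right)} + C{\left(33,-40 \right)}} = \frac{1}{\left(-24\right)^{3} - 8} = \frac{1}{-13824 - 8} = \frac{1}{-13832} = - \frac{1}{13832}$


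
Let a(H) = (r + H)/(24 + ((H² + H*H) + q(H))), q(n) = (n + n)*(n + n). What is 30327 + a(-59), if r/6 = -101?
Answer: 126827381/4182 ≈ 30327.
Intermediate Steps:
r = -606 (r = 6*(-101) = -606)
q(n) = 4*n² (q(n) = (2*n)*(2*n) = 4*n²)
a(H) = (-606 + H)/(24 + 6*H²) (a(H) = (-606 + H)/(24 + ((H² + H*H) + 4*H²)) = (-606 + H)/(24 + ((H² + H²) + 4*H²)) = (-606 + H)/(24 + (2*H² + 4*H²)) = (-606 + H)/(24 + 6*H²))
30327 + a(-59) = 30327 + (-606 - 59)/(6*(4 + (-59)²)) = 30327 + (⅙)*(-665)/(4 + 3481) = 30327 + (⅙)*(-665)/3485 = 30327 + (⅙)*(1/3485)*(-665) = 30327 - 133/4182 = 126827381/4182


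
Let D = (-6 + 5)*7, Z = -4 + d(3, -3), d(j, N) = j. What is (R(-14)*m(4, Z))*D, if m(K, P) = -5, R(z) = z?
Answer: -490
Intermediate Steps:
Z = -1 (Z = -4 + 3 = -1)
D = -7 (D = -1*7 = -7)
(R(-14)*m(4, Z))*D = -14*(-5)*(-7) = 70*(-7) = -490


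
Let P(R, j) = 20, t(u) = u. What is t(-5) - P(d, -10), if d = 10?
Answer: -25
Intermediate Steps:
t(-5) - P(d, -10) = -5 - 1*20 = -5 - 20 = -25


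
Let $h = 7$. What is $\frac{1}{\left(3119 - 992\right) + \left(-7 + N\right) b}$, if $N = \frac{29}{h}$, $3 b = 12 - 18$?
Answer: $\frac{7}{14929} \approx 0.00046889$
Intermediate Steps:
$b = -2$ ($b = \frac{12 - 18}{3} = \frac{1}{3} \left(-6\right) = -2$)
$N = \frac{29}{7} \approx 4.1429$
$\frac{1}{\left(3119 - 992\right) + \left(-7 + N\right) b} = \frac{1}{\left(3119 - 992\right) + \left(-7 + \frac{29}{7}\right) \left(-2\right)} = \frac{1}{\left(3119 - 992\right) - - \frac{40}{7}} = \frac{1}{2127 + \frac{40}{7}} = \frac{1}{\frac{14929}{7}} = \frac{7}{14929}$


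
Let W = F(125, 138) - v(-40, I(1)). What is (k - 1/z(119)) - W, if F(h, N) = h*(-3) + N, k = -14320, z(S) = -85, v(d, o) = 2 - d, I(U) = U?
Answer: -1193484/85 ≈ -14041.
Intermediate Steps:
F(h, N) = N - 3*h (F(h, N) = -3*h + N = N - 3*h)
W = -279 (W = (138 - 3*125) - (2 - 1*(-40)) = (138 - 375) - (2 + 40) = -237 - 1*42 = -237 - 42 = -279)
(k - 1/z(119)) - W = (-14320 - 1/(-85)) - 1*(-279) = (-14320 - 1*(-1/85)) + 279 = (-14320 + 1/85) + 279 = -1217199/85 + 279 = -1193484/85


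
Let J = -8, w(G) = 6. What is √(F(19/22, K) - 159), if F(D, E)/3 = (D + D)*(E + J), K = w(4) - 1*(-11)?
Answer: 2*I*√3399/11 ≈ 10.6*I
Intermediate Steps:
K = 17 (K = 6 - 1*(-11) = 6 + 11 = 17)
F(D, E) = 6*D*(-8 + E) (F(D, E) = 3*((D + D)*(E - 8)) = 3*((2*D)*(-8 + E)) = 3*(2*D*(-8 + E)) = 6*D*(-8 + E))
√(F(19/22, K) - 159) = √(6*(19/22)*(-8 + 17) - 159) = √(6*(19*(1/22))*9 - 159) = √(6*(19/22)*9 - 159) = √(513/11 - 159) = √(-1236/11) = 2*I*√3399/11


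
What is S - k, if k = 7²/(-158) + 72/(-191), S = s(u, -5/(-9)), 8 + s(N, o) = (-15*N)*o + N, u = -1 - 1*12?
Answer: 7968841/90534 ≈ 88.020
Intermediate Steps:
u = -13 (u = -1 - 12 = -13)
s(N, o) = -8 + N - 15*N*o (s(N, o) = -8 + ((-15*N)*o + N) = -8 + (-15*N*o + N) = -8 + (N - 15*N*o) = -8 + N - 15*N*o)
S = 262/3 (S = -8 - 13 - 15*(-13)*(-5/(-9)) = -8 - 13 - 15*(-13)*(-5*(-⅑)) = -8 - 13 - 15*(-13)*5/9 = -8 - 13 + 325/3 = 262/3 ≈ 87.333)
k = -20735/30178 (k = 49*(-1/158) + 72*(-1/191) = -49/158 - 72/191 = -20735/30178 ≈ -0.68709)
S - k = 262/3 - 1*(-20735/30178) = 262/3 + 20735/30178 = 7968841/90534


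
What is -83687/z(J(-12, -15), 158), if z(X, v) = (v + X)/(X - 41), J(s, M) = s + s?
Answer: 5439655/134 ≈ 40594.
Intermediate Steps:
J(s, M) = 2*s
z(X, v) = (X + v)/(-41 + X)
-83687/z(J(-12, -15), 158) = -83687*(-41 + 2*(-12))/(2*(-12) + 158) = -83687*(-41 - 24)/(-24 + 158) = -83687/(134/(-65)) = -83687/((-1/65*134)) = -83687/(-134/65) = -83687*(-65/134) = 5439655/134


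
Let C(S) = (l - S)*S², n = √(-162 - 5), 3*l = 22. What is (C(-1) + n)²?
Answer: -878/9 + 50*I*√167/3 ≈ -97.556 + 215.38*I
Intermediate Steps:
l = 22/3 (l = (⅓)*22 = 22/3 ≈ 7.3333)
n = I*√167 (n = √(-167) = I*√167 ≈ 12.923*I)
C(S) = S²*(22/3 - S) (C(S) = (22/3 - S)*S² = S²*(22/3 - S))
(C(-1) + n)² = ((-1)²*(22/3 - 1*(-1)) + I*√167)² = (1*(22/3 + 1) + I*√167)² = (1*(25/3) + I*√167)² = (25/3 + I*√167)²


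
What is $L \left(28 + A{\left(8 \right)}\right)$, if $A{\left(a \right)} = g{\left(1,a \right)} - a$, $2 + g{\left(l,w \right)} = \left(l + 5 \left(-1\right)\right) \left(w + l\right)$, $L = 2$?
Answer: $-36$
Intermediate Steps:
$g{\left(l,w \right)} = -2 + \left(-5 + l\right) \left(l + w\right)$ ($g{\left(l,w \right)} = -2 + \left(l + 5 \left(-1\right)\right) \left(w + l\right) = -2 + \left(l - 5\right) \left(l + w\right) = -2 + \left(-5 + l\right) \left(l + w\right)$)
$A{\left(a \right)} = -6 - 5 a$ ($A{\left(a \right)} = \left(-2 + 1^{2} - 5 - 5 a + 1 a\right) - a = \left(-2 + 1 - 5 - 5 a + a\right) - a = \left(-6 - 4 a\right) - a = -6 - 5 a$)
$L \left(28 + A{\left(8 \right)}\right) = 2 \left(28 - 46\right) = 2 \left(-18\right) = -36$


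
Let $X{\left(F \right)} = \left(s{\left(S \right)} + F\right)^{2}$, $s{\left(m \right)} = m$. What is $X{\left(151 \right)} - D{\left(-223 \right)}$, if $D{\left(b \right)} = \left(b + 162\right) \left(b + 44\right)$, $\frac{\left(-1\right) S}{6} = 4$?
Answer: $5210$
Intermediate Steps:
$S = -24$ ($S = \left(-6\right) 4 = -24$)
$D{\left(b \right)} = \left(44 + b\right) \left(162 + b\right)$ ($D{\left(b \right)} = \left(162 + b\right) \left(44 + b\right) = \left(44 + b\right) \left(162 + b\right)$)
$X{\left(F \right)} = \left(-24 + F\right)^{2}$
$X{\left(151 \right)} - D{\left(-223 \right)} = \left(-24 + 151\right)^{2} - \left(7128 + \left(-223\right)^{2} + 206 \left(-223\right)\right) = 127^{2} - \left(7128 + 49729 - 45938\right) = 16129 - 10919 = 5210$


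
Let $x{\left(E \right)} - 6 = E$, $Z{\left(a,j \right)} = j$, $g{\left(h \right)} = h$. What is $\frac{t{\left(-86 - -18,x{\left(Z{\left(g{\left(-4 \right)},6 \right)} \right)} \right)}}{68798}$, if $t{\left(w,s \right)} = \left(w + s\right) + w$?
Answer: $- \frac{62}{34399} \approx -0.0018024$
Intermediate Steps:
$x{\left(E \right)} = 6 + E$
$t{\left(w,s \right)} = s + 2 w$ ($t{\left(w,s \right)} = \left(s + w\right) + w = s + 2 w$)
$\frac{t{\left(-86 - -18,x{\left(Z{\left(g{\left(-4 \right)},6 \right)} \right)} \right)}}{68798} = \frac{\left(6 + 6\right) + 2 \left(-86 - -18\right)}{68798} = \left(12 + 2 \left(-86 + 18\right)\right) \frac{1}{68798} = \left(12 + 2 \left(-68\right)\right) \frac{1}{68798} = \left(12 - 136\right) \frac{1}{68798} = \left(-124\right) \frac{1}{68798} = - \frac{62}{34399}$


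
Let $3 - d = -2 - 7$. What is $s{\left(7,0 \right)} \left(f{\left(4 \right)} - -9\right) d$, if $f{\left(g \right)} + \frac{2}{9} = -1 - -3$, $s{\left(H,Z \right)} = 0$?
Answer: $0$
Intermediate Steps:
$d = 12$ ($d = 3 - \left(-2 - 7\right) = 3 - -9 = 3 + 9 = 12$)
$f{\left(g \right)} = \frac{16}{9}$ ($f{\left(g \right)} = - \frac{2}{9} - -2 = - \frac{2}{9} + \left(-1 + 3\right) = - \frac{2}{9} + 2 = \frac{16}{9}$)
$s{\left(7,0 \right)} \left(f{\left(4 \right)} - -9\right) d = 0 \left(\frac{16}{9} - -9\right) 12 = 0 \left(\frac{16}{9} + 9\right) 12 = 0 \cdot \frac{97}{9} \cdot 12 = 0 \cdot 12 = 0$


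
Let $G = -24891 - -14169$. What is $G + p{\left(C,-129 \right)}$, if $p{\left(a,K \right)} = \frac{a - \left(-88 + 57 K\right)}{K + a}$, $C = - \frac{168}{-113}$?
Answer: $- \frac{155334299}{14409} \approx -10780.0$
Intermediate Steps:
$G = -10722$ ($G = -24891 + 14169 = -10722$)
$C = \frac{168}{113}$ ($C = \left(-168\right) \left(- \frac{1}{113}\right) = \frac{168}{113} \approx 1.4867$)
$p{\left(a,K \right)} = \frac{88 + a - 57 K}{K + a}$ ($p{\left(a,K \right)} = \frac{a - \left(-88 + 57 K\right)}{K + a} = \frac{88 + a - 57 K}{K + a}$)
$G + p{\left(C,-129 \right)} = -10722 + \frac{88 + \frac{168}{113} - -7353}{-129 + \frac{168}{113}} = -10722 + \frac{88 + \frac{168}{113} + 7353}{- \frac{14409}{113}} = -10722 - \frac{841001}{14409} = - \frac{155334299}{14409}$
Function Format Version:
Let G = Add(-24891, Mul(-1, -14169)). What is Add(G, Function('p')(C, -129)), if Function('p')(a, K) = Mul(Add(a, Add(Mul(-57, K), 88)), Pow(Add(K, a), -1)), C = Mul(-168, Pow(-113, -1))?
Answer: Rational(-155334299, 14409) ≈ -10780.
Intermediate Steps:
G = -10722 (G = Add(-24891, 14169) = -10722)
C = Rational(168, 113) (C = Mul(-168, Rational(-1, 113)) = Rational(168, 113) ≈ 1.4867)
Function('p')(a, K) = Mul(Pow(Add(K, a), -1), Add(88, a, Mul(-57, K))) (Function('p')(a, K) = Mul(Add(a, Add(88, Mul(-57, K))), Pow(Add(K, a), -1)) = Mul(Add(88, a, Mul(-57, K)), Pow(Add(K, a), -1)) = Mul(Pow(Add(K, a), -1), Add(88, a, Mul(-57, K))))
Add(G, Function('p')(C, -129)) = Add(-10722, Mul(Pow(Add(-129, Rational(168, 113)), -1), Add(88, Rational(168, 113), Mul(-57, -129)))) = Add(-10722, Mul(Pow(Rational(-14409, 113), -1), Add(88, Rational(168, 113), 7353))) = Add(-10722, Mul(Rational(-113, 14409), Rational(841001, 113))) = Add(-10722, Rational(-841001, 14409)) = Rational(-155334299, 14409)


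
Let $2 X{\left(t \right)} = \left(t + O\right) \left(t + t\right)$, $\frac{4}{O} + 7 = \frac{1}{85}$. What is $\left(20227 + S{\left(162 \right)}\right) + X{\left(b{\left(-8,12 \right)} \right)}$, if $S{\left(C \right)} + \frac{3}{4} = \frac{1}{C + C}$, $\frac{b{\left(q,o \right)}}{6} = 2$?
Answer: $\frac{36287551}{1782} \approx 20363.0$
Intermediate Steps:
$O = - \frac{170}{297}$ ($O = \frac{4}{-7 + \frac{1}{85}} = \frac{4}{- \frac{594}{85}} = 4 \left(- \frac{85}{594}\right) = - \frac{170}{297} \approx -0.57239$)
$b{\left(q,o \right)} = 12$ ($b{\left(q,o \right)} = 6 \cdot 2 = 12$)
$S{\left(C \right)} = - \frac{3}{4} + \frac{1}{2 C}$ ($S{\left(C \right)} = - \frac{3}{4} + \frac{1}{C + C} = - \frac{3}{4} + \frac{1}{2 C}$)
$X{\left(t \right)} = t \left(- \frac{170}{297} + t\right)$ ($X{\left(t \right)} = \frac{\left(t - \frac{170}{297}\right) \left(t + t\right)}{2} = \frac{\left(- \frac{170}{297} + t\right) 2 t}{2} = \frac{2 t \left(- \frac{170}{297} + t\right)}{2} = t \left(- \frac{170}{297} + t\right)$)
$\left(20227 + S{\left(162 \right)}\right) + X{\left(b{\left(-8,12 \right)} \right)} = \left(20227 + \frac{2 - 486}{4 \cdot 162}\right) + \frac{1}{297} \cdot 12 \left(-170 + 297 \cdot 12\right) = \left(20227 + \frac{1}{4} \cdot \frac{1}{162} \left(2 - 486\right)\right) + \frac{1}{297} \cdot 12 \left(-170 + 3564\right) = \left(20227 + \frac{1}{4} \cdot \frac{1}{162} \left(-484\right)\right) + \frac{1}{297} \cdot 12 \cdot 3394 = \left(20227 - \frac{121}{162}\right) + \frac{13576}{99} = \frac{3276653}{162} + \frac{13576}{99} = \frac{36287551}{1782}$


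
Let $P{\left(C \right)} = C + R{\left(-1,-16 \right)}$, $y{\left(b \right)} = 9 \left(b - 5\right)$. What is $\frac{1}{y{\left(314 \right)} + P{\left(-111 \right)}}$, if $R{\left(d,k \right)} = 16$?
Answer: $\frac{1}{2686} \approx 0.0003723$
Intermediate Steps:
$y{\left(b \right)} = -45 + 9 b$ ($y{\left(b \right)} = 9 \left(-5 + b\right) = -45 + 9 b$)
$P{\left(C \right)} = 16 + C$ ($P{\left(C \right)} = C + 16 = 16 + C$)
$\frac{1}{y{\left(314 \right)} + P{\left(-111 \right)}} = \frac{1}{\left(-45 + 9 \cdot 314\right) + \left(16 - 111\right)} = \frac{1}{\left(-45 + 2826\right) - 95} = \frac{1}{2781 - 95} = \frac{1}{2686}$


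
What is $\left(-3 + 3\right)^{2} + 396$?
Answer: $396$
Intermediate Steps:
$\left(-3 + 3\right)^{2} + 396 = 0^{2} + 396 = 0 + 396 = 396$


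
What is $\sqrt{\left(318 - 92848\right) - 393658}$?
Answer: $2 i \sqrt{121547} \approx 697.27 i$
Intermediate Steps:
$\sqrt{\left(318 - 92848\right) - 393658} = \sqrt{-92530 - 393658} = \sqrt{-486188} = 2 i \sqrt{121547}$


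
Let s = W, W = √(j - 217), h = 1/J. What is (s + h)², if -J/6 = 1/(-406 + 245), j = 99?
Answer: 21673/36 + 161*I*√118/3 ≈ 602.03 + 582.97*I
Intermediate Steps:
J = 6/161 (J = -6/(-406 + 245) = -6/(-161) = -6*(-1/161) = 6/161 ≈ 0.037267)
h = 161/6 (h = 1/(6/161) = 161/6 ≈ 26.833)
W = I*√118 (W = √(99 - 217) = √(-118) = I*√118 ≈ 10.863*I)
s = I*√118 ≈ 10.863*I
(s + h)² = (I*√118 + 161/6)² = (161/6 + I*√118)²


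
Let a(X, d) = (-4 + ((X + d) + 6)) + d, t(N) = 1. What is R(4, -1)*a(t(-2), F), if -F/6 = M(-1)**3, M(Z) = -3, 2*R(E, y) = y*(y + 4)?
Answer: -981/2 ≈ -490.50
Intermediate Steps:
R(E, y) = y*(4 + y)/2 (R(E, y) = (y*(y + 4))/2 = (y*(4 + y))/2 = y*(4 + y)/2)
F = 162 (F = -6*(-3)**3 = -6*(-27) = 162)
a(X, d) = 2 + X + 2*d (a(X, d) = (-4 + (6 + X + d)) + d = (2 + X + d) + d = 2 + X + 2*d)
R(4, -1)*a(t(-2), F) = ((1/2)*(-1)*(4 - 1))*(2 + 1 + 2*162) = ((1/2)*(-1)*3)*(2 + 1 + 324) = -3/2*327 = -981/2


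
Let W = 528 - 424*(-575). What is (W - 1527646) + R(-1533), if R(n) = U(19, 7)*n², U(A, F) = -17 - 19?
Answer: -85886522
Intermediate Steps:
U(A, F) = -36
W = 244328 (W = 528 + 243800 = 244328)
R(n) = -36*n²
(W - 1527646) + R(-1533) = (244328 - 1527646) - 36*(-1533)² = -1283318 - 36*2350089 = -1283318 - 84603204 = -85886522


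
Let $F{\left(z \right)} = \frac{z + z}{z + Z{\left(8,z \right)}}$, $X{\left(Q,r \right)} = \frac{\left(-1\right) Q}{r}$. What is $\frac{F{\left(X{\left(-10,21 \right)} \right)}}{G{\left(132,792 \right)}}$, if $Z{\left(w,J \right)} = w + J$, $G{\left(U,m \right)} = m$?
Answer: $\frac{5}{37224} \approx 0.00013432$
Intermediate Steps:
$Z{\left(w,J \right)} = J + w$
$X{\left(Q,r \right)} = - \frac{Q}{r}$
$F{\left(z \right)} = \frac{2 z}{8 + 2 z}$ ($F{\left(z \right)} = \frac{z + z}{z + \left(z + 8\right)} = \frac{2 z}{z + \left(8 + z\right)} = \frac{2 z}{8 + 2 z}$)
$\frac{F{\left(X{\left(-10,21 \right)} \right)}}{G{\left(132,792 \right)}} = \frac{\left(-1\right) \left(-10\right) \frac{1}{21} \frac{1}{4 - - \frac{10}{21}}}{792} = \frac{\left(-1\right) \left(-10\right) \frac{1}{21}}{4 - \left(-10\right) \frac{1}{21}} \cdot \frac{1}{792} = \frac{10}{21 \left(4 + \frac{10}{21}\right)} \frac{1}{792} = \frac{10}{21 \cdot \frac{94}{21}} \cdot \frac{1}{792} = \frac{10}{21} \cdot \frac{21}{94} \cdot \frac{1}{792} = \frac{5}{47} \cdot \frac{1}{792} = \frac{5}{37224}$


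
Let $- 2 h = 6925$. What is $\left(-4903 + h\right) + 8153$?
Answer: $- \frac{425}{2} \approx -212.5$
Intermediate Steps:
$h = - \frac{6925}{2}$ ($h = \left(- \frac{1}{2}\right) 6925 = - \frac{6925}{2} \approx -3462.5$)
$\left(-4903 + h\right) + 8153 = \left(-4903 - \frac{6925}{2}\right) + 8153 = - \frac{16731}{2} + 8153 = - \frac{425}{2}$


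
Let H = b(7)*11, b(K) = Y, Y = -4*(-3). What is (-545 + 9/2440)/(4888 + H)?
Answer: -1329791/12248800 ≈ -0.10856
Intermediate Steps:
Y = 12
b(K) = 12
H = 132 (H = 12*11 = 132)
(-545 + 9/2440)/(4888 + H) = (-545 + 9/2440)/(4888 + 132) = (-545 + 9*(1/2440))/5020 = (-545 + 9/2440)*(1/5020) = -1329791/2440*1/5020 = -1329791/12248800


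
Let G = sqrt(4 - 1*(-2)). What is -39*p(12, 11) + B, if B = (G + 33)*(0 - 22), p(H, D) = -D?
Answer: -297 - 22*sqrt(6) ≈ -350.89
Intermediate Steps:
G = sqrt(6) (G = sqrt(4 + 2) = sqrt(6) ≈ 2.4495)
B = -726 - 22*sqrt(6) (B = (sqrt(6) + 33)*(0 - 22) = (33 + sqrt(6))*(-22) = -726 - 22*sqrt(6) ≈ -779.89)
-39*p(12, 11) + B = -(-39)*11 + (-726 - 22*sqrt(6)) = -39*(-11) + (-726 - 22*sqrt(6)) = 429 + (-726 - 22*sqrt(6)) = -297 - 22*sqrt(6)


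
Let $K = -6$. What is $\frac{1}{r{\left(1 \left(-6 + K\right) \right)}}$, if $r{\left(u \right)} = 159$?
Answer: $\frac{1}{159} \approx 0.0062893$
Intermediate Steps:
$\frac{1}{r{\left(1 \left(-6 + K\right) \right)}} = \frac{1}{159}$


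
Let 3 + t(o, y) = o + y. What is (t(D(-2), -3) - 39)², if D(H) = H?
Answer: 2209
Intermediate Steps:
t(o, y) = -3 + o + y (t(o, y) = -3 + (o + y) = -3 + o + y)
(t(D(-2), -3) - 39)² = ((-3 - 2 - 3) - 39)² = (-8 - 39)² = (-47)² = 2209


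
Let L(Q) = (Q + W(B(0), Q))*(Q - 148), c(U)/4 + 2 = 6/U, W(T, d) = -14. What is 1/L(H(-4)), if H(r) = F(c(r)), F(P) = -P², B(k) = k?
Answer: 1/72240 ≈ 1.3843e-5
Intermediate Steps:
c(U) = -8 + 24/U (c(U) = -8 + 4*(6/U) = -8 + 24/U)
H(r) = -(-8 + 24/r)²
L(Q) = (-148 + Q)*(-14 + Q) (L(Q) = (Q - 14)*(Q - 148) = (-14 + Q)*(-148 + Q) = (-148 + Q)*(-14 + Q))
1/L(H(-4)) = 1/(2072 + (-64*(-3 - 4)²/(-4)²)² - (-10368)*(-3 - 4)²/(-4)²) = 1/(2072 + (-64*1/16*(-7)²)² - (-10368)*(-7)²/16) = 1/(2072 + (-64*1/16*49)² - (-10368)*49/16) = 1/(2072 + (-196)² - 162*(-196)) = 1/(2072 + 38416 + 31752) = 1/72240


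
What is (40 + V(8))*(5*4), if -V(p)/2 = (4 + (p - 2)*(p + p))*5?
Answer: -19200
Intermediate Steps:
V(p) = -40 - 20*p*(-2 + p) (V(p) = -2*(4 + (p - 2)*(p + p))*5 = -2*(4 + (-2 + p)*(2*p))*5 = -2*(4 + 2*p*(-2 + p))*5 = -2*(20 + 10*p*(-2 + p)) = -40 - 20*p*(-2 + p))
(40 + V(8))*(5*4) = (40 + (-40 - 20*8² + 40*8))*(5*4) = (40 + (-40 - 20*64 + 320))*20 = (40 + (-40 - 1280 + 320))*20 = (40 - 1000)*20 = -960*20 = -19200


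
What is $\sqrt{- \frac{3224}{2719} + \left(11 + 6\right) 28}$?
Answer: $\frac{2 \sqrt{877570845}}{2719} \approx 21.79$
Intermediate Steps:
$\sqrt{- \frac{3224}{2719} + \left(11 + 6\right) 28} = \sqrt{\left(-3224\right) \frac{1}{2719} + 17 \cdot 28} = \sqrt{- \frac{3224}{2719} + 476} = \sqrt{\frac{1291020}{2719}} = \frac{2 \sqrt{877570845}}{2719}$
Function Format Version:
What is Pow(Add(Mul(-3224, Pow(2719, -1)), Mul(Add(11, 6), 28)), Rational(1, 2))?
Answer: Mul(Rational(2, 2719), Pow(877570845, Rational(1, 2))) ≈ 21.790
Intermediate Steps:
Pow(Add(Mul(-3224, Pow(2719, -1)), Mul(Add(11, 6), 28)), Rational(1, 2)) = Pow(Add(Mul(-3224, Rational(1, 2719)), Mul(17, 28)), Rational(1, 2)) = Pow(Add(Rational(-3224, 2719), 476), Rational(1, 2)) = Pow(Rational(1291020, 2719), Rational(1, 2)) = Mul(Rational(2, 2719), Pow(877570845, Rational(1, 2)))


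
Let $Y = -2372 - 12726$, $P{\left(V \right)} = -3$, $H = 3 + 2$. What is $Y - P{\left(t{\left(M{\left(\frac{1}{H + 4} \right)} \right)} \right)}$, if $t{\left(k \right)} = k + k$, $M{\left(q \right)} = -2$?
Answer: $-15095$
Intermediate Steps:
$H = 5$
$t{\left(k \right)} = 2 k$
$Y = -15098$ ($Y = -2372 - 12726 = -15098$)
$Y - P{\left(t{\left(M{\left(\frac{1}{H + 4} \right)} \right)} \right)} = -15098 - -3 = -15098 + 3 = -15095$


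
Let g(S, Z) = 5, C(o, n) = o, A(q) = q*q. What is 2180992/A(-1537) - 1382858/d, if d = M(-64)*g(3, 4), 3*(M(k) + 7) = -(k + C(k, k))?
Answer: -9799295781086/1263867415 ≈ -7753.4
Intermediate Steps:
A(q) = q²
M(k) = -7 - 2*k/3 (M(k) = -7 + (-(k + k))/3 = -7 + (-2*k)/3 = -7 - 2*k/3)
d = 535/3 (d = (-7 - ⅔*(-64))*5 = (-7 + 128/3)*5 = (107/3)*5 = 535/3 ≈ 178.33)
2180992/A(-1537) - 1382858/d = 2180992/((-1537)²) - 1382858/535/3 = 2180992/2362369 - 1382858*3/535 = 2180992*(1/2362369) - 4148574/535 = 2180992/2362369 - 4148574/535 = -9799295781086/1263867415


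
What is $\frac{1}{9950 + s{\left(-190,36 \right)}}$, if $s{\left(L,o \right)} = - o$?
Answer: $\frac{1}{9914} \approx 0.00010087$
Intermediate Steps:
$\frac{1}{9950 + s{\left(-190,36 \right)}} = \frac{1}{9950 - 36} = \frac{1}{9914}$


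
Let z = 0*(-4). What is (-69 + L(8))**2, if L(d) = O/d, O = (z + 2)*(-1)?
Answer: 76729/16 ≈ 4795.6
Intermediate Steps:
z = 0
O = -2 (O = (0 + 2)*(-1) = 2*(-1) = -2)
L(d) = -2/d
(-69 + L(8))**2 = (-69 - 2/8)**2 = (-69 - 2*1/8)**2 = (-69 - 1/4)**2 = (-277/4)**2 = 76729/16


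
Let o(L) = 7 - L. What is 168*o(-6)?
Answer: 2184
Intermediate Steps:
168*o(-6) = 168*(7 - 1*(-6)) = 168*(7 + 6) = 168*13 = 2184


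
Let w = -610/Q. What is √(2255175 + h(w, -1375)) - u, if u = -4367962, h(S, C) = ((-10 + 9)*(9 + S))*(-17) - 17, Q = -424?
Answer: 4367962 + √25340949201/106 ≈ 4.3695e+6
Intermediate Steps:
w = 305/212 (w = -610/(-424) = -610*(-1/424) = 305/212 ≈ 1.4387)
h(S, C) = 136 + 17*S (h(S, C) = -(9 + S)*(-17) - 17 = (-9 - S)*(-17) - 17 = (153 + 17*S) - 17 = 136 + 17*S)
√(2255175 + h(w, -1375)) - u = √(2255175 + (136 + 17*(305/212))) - 1*(-4367962) = √(2255175 + (136 + 5185/212)) + 4367962 = √(2255175 + 34017/212) + 4367962 = √(478131117/212) + 4367962 = √25340949201/106 + 4367962 = 4367962 + √25340949201/106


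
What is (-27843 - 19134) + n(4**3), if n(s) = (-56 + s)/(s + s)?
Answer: -751631/16 ≈ -46977.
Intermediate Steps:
n(s) = (-56 + s)/(2*s) (n(s) = (-56 + s)/((2*s)) = (-56 + s)*(1/(2*s)) = (-56 + s)/(2*s))
(-27843 - 19134) + n(4**3) = (-27843 - 19134) + (-56 + 4**3)/(2*(4**3)) = -46977 + (1/2)*(-56 + 64)/64 = -46977 + (1/2)*(1/64)*8 = -46977 + 1/16 = -751631/16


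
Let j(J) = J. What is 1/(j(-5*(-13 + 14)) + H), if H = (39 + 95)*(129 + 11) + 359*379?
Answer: 1/154816 ≈ 6.4593e-6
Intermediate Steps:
H = 154821 (H = 134*140 + 136061 = 18760 + 136061 = 154821)
1/(j(-5*(-13 + 14)) + H) = 1/(-5*(-13 + 14) + 154821) = 1/(-5*1 + 154821) = 1/(-5 + 154821) = 1/154816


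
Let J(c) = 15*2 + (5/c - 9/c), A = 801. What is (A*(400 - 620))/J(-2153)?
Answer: -189700830/32297 ≈ -5873.6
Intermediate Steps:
J(c) = 30 - 4/c
(A*(400 - 620))/J(-2153) = (801*(400 - 620))/(30 - 4/(-2153)) = (801*(-220))/(30 - 4*(-1/2153)) = -176220/(30 + 4/2153) = -176220/64594/2153 = -176220*2153/64594 = -189700830/32297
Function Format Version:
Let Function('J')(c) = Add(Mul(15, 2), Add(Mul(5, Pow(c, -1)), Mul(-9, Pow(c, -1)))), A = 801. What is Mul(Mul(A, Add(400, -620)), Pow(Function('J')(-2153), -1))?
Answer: Rational(-189700830, 32297) ≈ -5873.6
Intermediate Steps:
Function('J')(c) = Add(30, Mul(-4, Pow(c, -1)))
Mul(Mul(A, Add(400, -620)), Pow(Function('J')(-2153), -1)) = Mul(Mul(801, Add(400, -620)), Pow(Add(30, Mul(-4, Pow(-2153, -1))), -1)) = Mul(Mul(801, -220), Pow(Add(30, Mul(-4, Rational(-1, 2153))), -1)) = Mul(-176220, Pow(Add(30, Rational(4, 2153)), -1)) = Mul(-176220, Pow(Rational(64594, 2153), -1)) = Mul(-176220, Rational(2153, 64594)) = Rational(-189700830, 32297)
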